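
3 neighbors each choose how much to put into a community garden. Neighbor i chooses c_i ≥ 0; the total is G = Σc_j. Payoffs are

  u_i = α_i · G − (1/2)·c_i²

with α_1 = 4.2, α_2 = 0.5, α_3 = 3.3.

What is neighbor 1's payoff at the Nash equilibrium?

Neighbor i's FOC: ∂u_i/∂c_i = α_i − c_i = 0, so c_i* = α_i.
NE contributions = (4.2, 0.5, 3.3); G = 8.
u_1 = α_1·G − ½·(c_1)² = 4.2·8 − ½·4.2² = 24.78.

24.78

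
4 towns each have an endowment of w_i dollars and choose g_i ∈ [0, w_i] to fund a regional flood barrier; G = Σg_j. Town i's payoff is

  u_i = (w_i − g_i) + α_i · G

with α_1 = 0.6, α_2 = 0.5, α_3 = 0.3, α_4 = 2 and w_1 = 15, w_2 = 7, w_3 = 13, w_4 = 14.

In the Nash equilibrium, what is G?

14

∂u_i/∂g_i = α_i − 1, so town i contributes w_i if α_i > 1, else 0.
α_i > 1 for i ∈ {4}; NE contributions (0, 0, 0, 14), G = 14.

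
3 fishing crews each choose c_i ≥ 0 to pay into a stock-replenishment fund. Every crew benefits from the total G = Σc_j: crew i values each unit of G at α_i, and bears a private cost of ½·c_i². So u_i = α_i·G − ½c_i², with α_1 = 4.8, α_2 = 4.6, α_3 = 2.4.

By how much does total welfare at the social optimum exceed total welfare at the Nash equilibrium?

94.6

Crew i's FOC: ∂u_i/∂c_i = α_i − c_i = 0, so c_i* = α_i.
NE contributions = (4.8, 4.6, 2.4); G = 11.8.
W^NE = (Σα)·G − ½Σα_i² = 11.8² − ½·49.96 = 114.26.
Planner sets c_i = Σα_j = 11.8 for every i, so G^SO = 3·11.8 = 35.4.
W^SO = (Σα)·G^SO − ½·3·(Σα)² = (3/2)·11.8² = 208.86.
Deadweight loss = W^SO − W^NE = 94.6.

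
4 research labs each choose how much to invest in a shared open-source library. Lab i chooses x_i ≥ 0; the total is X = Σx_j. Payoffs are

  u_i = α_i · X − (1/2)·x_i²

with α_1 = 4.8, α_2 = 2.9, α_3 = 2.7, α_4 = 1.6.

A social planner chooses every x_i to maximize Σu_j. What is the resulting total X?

Planner FOC: ∂(Σu_j)/∂x_i = (Σα_j) − x_i = 0, so x_i^SO = Σα_j = 12 for every i; X^SO = 48.

48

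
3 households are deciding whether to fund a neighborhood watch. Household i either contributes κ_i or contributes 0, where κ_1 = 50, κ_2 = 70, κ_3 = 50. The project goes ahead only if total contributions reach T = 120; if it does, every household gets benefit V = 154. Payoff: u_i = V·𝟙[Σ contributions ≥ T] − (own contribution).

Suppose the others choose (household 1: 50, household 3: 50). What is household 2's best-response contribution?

70

Others' total = 100. Contributing 70 brings total to 170 ≥ 120: gain V − κ_2 = 84.
Best response: 70.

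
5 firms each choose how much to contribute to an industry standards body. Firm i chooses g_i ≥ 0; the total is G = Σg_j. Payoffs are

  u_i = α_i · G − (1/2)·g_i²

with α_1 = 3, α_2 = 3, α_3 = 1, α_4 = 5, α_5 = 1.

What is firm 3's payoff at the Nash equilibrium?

Firm i's FOC: ∂u_i/∂g_i = α_i − g_i = 0, so g_i* = α_i.
NE contributions = (3, 3, 1, 5, 1); G = 13.
u_3 = α_3·G − ½·(g_3)² = 1·13 − ½·1² = 12.5.

12.5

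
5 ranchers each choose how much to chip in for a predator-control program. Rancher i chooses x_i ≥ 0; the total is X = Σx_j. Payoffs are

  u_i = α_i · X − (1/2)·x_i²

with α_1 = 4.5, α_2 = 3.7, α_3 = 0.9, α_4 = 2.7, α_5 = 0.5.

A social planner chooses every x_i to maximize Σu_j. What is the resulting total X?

Planner FOC: ∂(Σu_j)/∂x_i = (Σα_j) − x_i = 0, so x_i^SO = Σα_j = 12.3 for every i; X^SO = 61.5.

61.5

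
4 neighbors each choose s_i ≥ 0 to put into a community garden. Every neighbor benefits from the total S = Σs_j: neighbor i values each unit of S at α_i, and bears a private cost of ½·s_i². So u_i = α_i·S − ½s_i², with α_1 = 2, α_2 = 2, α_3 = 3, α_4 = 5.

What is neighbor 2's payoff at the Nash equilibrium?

22

Neighbor i's FOC: ∂u_i/∂s_i = α_i − s_i = 0, so s_i* = α_i.
NE contributions = (2, 2, 3, 5); S = 12.
u_2 = α_2·S − ½·(s_2)² = 2·12 − ½·2² = 22.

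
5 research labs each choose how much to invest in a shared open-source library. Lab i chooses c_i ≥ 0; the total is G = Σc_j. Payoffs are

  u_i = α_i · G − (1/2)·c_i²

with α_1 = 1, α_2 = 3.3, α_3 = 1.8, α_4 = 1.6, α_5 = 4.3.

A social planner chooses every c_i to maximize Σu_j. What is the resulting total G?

Planner FOC: ∂(Σu_j)/∂c_i = (Σα_j) − c_i = 0, so c_i^SO = Σα_j = 12 for every i; G^SO = 60.

60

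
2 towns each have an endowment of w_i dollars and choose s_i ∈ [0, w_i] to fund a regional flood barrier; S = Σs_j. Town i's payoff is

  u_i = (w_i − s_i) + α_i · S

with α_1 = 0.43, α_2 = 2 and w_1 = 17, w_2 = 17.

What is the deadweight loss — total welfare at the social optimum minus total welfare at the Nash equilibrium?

24.31

∂u_i/∂s_i = α_i − 1, so town i contributes w_i if α_i > 1, else 0.
α_i > 1 for i ∈ {2}; NE contributions (0, 17), S = 17.
W^NE = Σw_i − S^NE + (Σα_i)·S^NE = 34 + 1.43·17 = 58.31.
Planner: ∂(Σu_j)/∂s_i = Σα_j − 1 = 1.43 > 0, so everyone contributes w_i; S^SO = 34, W^SO = 34 + 1.43·34 = 82.62.
Deadweight loss = 24.31.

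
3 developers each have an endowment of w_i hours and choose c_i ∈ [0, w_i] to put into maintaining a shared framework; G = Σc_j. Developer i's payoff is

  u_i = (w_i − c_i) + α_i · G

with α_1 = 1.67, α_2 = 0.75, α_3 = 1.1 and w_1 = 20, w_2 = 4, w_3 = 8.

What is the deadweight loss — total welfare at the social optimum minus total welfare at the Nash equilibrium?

10.08

∂u_i/∂c_i = α_i − 1, so developer i contributes w_i if α_i > 1, else 0.
α_i > 1 for i ∈ {1, 3}; NE contributions (20, 0, 8), G = 28.
W^NE = Σw_i − G^NE + (Σα_i)·G^NE = 32 + 2.52·28 = 102.56.
Planner: ∂(Σu_j)/∂c_i = Σα_j − 1 = 2.52 > 0, so everyone contributes w_i; G^SO = 32, W^SO = 32 + 2.52·32 = 112.64.
Deadweight loss = 10.08.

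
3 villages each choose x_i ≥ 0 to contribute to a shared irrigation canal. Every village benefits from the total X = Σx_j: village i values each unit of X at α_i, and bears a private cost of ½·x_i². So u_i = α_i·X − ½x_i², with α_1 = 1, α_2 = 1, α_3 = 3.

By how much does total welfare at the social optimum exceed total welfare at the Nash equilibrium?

Village i's FOC: ∂u_i/∂x_i = α_i − x_i = 0, so x_i* = α_i.
NE contributions = (1, 1, 3); X = 5.
W^NE = (Σα)·X − ½Σα_i² = 5² − ½·11 = 19.5.
Planner sets x_i = Σα_j = 5 for every i, so X^SO = 3·5 = 15.
W^SO = (Σα)·X^SO − ½·3·(Σα)² = (3/2)·5² = 37.5.
Deadweight loss = W^SO − W^NE = 18.

18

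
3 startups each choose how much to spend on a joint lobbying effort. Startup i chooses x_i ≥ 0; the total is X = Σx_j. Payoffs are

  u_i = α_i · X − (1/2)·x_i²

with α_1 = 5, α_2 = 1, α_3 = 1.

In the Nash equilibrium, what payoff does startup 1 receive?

22.5

Startup i's FOC: ∂u_i/∂x_i = α_i − x_i = 0, so x_i* = α_i.
NE contributions = (5, 1, 1); X = 7.
u_1 = α_1·X − ½·(x_1)² = 5·7 − ½·5² = 22.5.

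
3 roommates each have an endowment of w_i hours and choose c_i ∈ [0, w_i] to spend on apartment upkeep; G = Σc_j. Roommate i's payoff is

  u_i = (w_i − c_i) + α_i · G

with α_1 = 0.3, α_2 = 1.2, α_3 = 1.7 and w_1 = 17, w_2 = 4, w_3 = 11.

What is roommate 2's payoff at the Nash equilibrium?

∂u_i/∂c_i = α_i − 1, so roommate i contributes w_i if α_i > 1, else 0.
α_i > 1 for i ∈ {2, 3}; NE contributions (0, 4, 11), G = 15.
u_2 = (4 − 4) + 1.2·15 = 18.

18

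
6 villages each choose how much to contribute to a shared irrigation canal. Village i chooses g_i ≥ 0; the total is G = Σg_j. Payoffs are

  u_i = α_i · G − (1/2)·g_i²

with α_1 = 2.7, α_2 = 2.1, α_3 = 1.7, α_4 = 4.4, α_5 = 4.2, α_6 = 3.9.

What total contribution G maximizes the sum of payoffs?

Planner FOC: ∂(Σu_j)/∂g_i = (Σα_j) − g_i = 0, so g_i^SO = Σα_j = 19 for every i; G^SO = 114.

114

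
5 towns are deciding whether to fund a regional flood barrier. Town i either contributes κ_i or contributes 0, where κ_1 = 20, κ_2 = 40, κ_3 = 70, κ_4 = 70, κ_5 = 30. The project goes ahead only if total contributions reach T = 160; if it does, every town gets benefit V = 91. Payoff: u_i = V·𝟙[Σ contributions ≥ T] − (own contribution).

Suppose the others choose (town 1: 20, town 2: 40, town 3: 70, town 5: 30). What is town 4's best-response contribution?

0

Others' total = 160 ≥ 160; contributing adds cost 70 for no extra benefit.
Best response: 0.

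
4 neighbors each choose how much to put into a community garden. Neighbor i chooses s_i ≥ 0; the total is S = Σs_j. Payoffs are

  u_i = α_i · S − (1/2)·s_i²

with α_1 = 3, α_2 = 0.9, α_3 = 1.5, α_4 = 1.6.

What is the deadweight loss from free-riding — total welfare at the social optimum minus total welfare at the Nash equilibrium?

Neighbor i's FOC: ∂u_i/∂s_i = α_i − s_i = 0, so s_i* = α_i.
NE contributions = (3, 0.9, 1.5, 1.6); S = 7.
W^NE = (Σα)·S − ½Σα_i² = 7² − ½·14.62 = 41.69.
Planner sets s_i = Σα_j = 7 for every i, so S^SO = 4·7 = 28.
W^SO = (Σα)·S^SO − ½·4·(Σα)² = (4/2)·7² = 98.
Deadweight loss = W^SO − W^NE = 56.31.

56.31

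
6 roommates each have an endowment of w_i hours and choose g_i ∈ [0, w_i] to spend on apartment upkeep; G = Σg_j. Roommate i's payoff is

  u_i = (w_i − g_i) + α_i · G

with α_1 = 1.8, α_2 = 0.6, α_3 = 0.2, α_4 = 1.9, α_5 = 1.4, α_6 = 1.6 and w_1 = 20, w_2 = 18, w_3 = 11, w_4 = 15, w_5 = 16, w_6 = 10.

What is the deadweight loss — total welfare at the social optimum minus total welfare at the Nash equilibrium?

∂u_i/∂g_i = α_i − 1, so roommate i contributes w_i if α_i > 1, else 0.
α_i > 1 for i ∈ {1, 4, 5, 6}; NE contributions (20, 0, 0, 15, 16, 10), G = 61.
W^NE = Σw_i − G^NE + (Σα_i)·G^NE = 90 + 6.5·61 = 486.5.
Planner: ∂(Σu_j)/∂g_i = Σα_j − 1 = 6.5 > 0, so everyone contributes w_i; G^SO = 90, W^SO = 90 + 6.5·90 = 675.
Deadweight loss = 188.5.

188.5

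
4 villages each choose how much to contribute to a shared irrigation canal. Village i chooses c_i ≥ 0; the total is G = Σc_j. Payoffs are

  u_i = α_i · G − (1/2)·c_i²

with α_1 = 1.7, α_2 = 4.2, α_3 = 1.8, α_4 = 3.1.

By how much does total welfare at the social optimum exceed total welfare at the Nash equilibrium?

133.33

Village i's FOC: ∂u_i/∂c_i = α_i − c_i = 0, so c_i* = α_i.
NE contributions = (1.7, 4.2, 1.8, 3.1); G = 10.8.
W^NE = (Σα)·G − ½Σα_i² = 10.8² − ½·33.38 = 99.95.
Planner sets c_i = Σα_j = 10.8 for every i, so G^SO = 4·10.8 = 43.2.
W^SO = (Σα)·G^SO − ½·4·(Σα)² = (4/2)·10.8² = 233.28.
Deadweight loss = W^SO − W^NE = 133.33.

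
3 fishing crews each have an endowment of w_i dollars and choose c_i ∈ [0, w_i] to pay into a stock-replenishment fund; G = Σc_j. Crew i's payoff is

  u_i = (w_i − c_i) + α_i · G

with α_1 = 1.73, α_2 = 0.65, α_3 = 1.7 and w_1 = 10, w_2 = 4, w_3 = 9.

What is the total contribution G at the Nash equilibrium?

19

∂u_i/∂c_i = α_i − 1, so crew i contributes w_i if α_i > 1, else 0.
α_i > 1 for i ∈ {1, 3}; NE contributions (10, 0, 9), G = 19.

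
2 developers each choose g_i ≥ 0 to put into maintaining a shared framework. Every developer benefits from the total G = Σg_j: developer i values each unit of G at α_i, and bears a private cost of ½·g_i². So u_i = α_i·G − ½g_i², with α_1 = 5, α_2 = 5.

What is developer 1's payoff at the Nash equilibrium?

37.5

Developer i's FOC: ∂u_i/∂g_i = α_i − g_i = 0, so g_i* = α_i.
NE contributions = (5, 5); G = 10.
u_1 = α_1·G − ½·(g_1)² = 5·10 − ½·5² = 37.5.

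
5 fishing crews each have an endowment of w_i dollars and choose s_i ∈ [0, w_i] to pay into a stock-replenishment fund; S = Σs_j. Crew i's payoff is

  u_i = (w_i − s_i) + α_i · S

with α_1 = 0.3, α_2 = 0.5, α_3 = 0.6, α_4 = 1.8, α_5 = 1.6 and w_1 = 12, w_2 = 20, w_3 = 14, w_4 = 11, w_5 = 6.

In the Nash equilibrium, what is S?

17

∂u_i/∂s_i = α_i − 1, so crew i contributes w_i if α_i > 1, else 0.
α_i > 1 for i ∈ {4, 5}; NE contributions (0, 0, 0, 11, 6), S = 17.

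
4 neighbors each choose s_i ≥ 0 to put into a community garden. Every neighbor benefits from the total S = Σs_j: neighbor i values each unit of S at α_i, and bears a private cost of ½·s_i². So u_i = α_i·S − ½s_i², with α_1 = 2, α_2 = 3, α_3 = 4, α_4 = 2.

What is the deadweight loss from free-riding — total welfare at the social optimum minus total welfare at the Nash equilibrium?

Neighbor i's FOC: ∂u_i/∂s_i = α_i − s_i = 0, so s_i* = α_i.
NE contributions = (2, 3, 4, 2); S = 11.
W^NE = (Σα)·S − ½Σα_i² = 11² − ½·33 = 104.5.
Planner sets s_i = Σα_j = 11 for every i, so S^SO = 4·11 = 44.
W^SO = (Σα)·S^SO − ½·4·(Σα)² = (4/2)·11² = 242.
Deadweight loss = W^SO − W^NE = 137.5.

137.5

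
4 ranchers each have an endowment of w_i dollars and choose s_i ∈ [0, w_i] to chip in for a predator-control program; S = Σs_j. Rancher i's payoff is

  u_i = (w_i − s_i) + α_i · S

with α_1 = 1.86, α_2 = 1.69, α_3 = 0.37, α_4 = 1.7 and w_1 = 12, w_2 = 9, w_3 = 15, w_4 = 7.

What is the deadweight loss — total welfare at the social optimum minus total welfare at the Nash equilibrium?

69.3

∂u_i/∂s_i = α_i − 1, so rancher i contributes w_i if α_i > 1, else 0.
α_i > 1 for i ∈ {1, 2, 4}; NE contributions (12, 9, 0, 7), S = 28.
W^NE = Σw_i − S^NE + (Σα_i)·S^NE = 43 + 4.62·28 = 172.36.
Planner: ∂(Σu_j)/∂s_i = Σα_j − 1 = 4.62 > 0, so everyone contributes w_i; S^SO = 43, W^SO = 43 + 4.62·43 = 241.66.
Deadweight loss = 69.3.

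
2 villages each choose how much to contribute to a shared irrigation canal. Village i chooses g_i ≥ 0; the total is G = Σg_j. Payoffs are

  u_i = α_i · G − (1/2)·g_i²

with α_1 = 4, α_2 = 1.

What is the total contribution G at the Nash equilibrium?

Village i's FOC: ∂u_i/∂g_i = α_i − g_i = 0, so g_i* = α_i.
NE contributions = (4, 1); G = 5.

5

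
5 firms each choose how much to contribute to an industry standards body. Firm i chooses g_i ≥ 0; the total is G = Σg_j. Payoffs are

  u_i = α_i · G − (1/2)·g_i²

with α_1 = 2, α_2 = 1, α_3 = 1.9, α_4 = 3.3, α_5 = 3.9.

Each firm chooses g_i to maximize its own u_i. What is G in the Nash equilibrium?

Firm i's FOC: ∂u_i/∂g_i = α_i − g_i = 0, so g_i* = α_i.
NE contributions = (2, 1, 1.9, 3.3, 3.9); G = 12.1.

12.1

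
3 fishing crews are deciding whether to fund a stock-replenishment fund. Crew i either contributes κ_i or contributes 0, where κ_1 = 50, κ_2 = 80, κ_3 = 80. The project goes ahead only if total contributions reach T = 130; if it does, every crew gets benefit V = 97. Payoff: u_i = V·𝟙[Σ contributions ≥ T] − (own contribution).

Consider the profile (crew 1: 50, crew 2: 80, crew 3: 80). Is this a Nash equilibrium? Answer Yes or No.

No

Total = 210 ≥ 130: provided.
Crew 1 (pledges 50, payoff 47): dropping to 0 → total 160, payoff 97. Profitable deviation.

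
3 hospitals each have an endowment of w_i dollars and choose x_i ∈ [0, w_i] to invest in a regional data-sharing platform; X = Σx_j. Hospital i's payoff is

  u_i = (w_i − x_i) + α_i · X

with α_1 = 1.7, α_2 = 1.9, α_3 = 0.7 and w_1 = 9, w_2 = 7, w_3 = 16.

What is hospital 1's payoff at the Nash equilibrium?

27.2

∂u_i/∂x_i = α_i − 1, so hospital i contributes w_i if α_i > 1, else 0.
α_i > 1 for i ∈ {1, 2}; NE contributions (9, 7, 0), X = 16.
u_1 = (9 − 9) + 1.7·16 = 27.2.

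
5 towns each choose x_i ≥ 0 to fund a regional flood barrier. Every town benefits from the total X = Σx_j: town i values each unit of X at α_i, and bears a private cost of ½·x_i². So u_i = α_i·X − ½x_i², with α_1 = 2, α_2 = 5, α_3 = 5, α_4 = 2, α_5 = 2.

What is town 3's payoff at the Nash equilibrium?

Town i's FOC: ∂u_i/∂x_i = α_i − x_i = 0, so x_i* = α_i.
NE contributions = (2, 5, 5, 2, 2); X = 16.
u_3 = α_3·X − ½·(x_3)² = 5·16 − ½·5² = 67.5.

67.5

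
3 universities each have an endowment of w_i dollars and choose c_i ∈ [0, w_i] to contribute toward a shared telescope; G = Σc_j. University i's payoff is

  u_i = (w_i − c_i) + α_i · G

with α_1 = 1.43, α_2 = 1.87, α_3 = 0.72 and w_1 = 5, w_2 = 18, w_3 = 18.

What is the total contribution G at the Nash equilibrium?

23

∂u_i/∂c_i = α_i − 1, so university i contributes w_i if α_i > 1, else 0.
α_i > 1 for i ∈ {1, 2}; NE contributions (5, 18, 0), G = 23.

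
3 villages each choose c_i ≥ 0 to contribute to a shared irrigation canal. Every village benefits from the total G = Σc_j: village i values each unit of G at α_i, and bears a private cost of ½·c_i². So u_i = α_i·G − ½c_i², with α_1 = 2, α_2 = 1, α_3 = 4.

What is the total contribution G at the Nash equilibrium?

7

Village i's FOC: ∂u_i/∂c_i = α_i − c_i = 0, so c_i* = α_i.
NE contributions = (2, 1, 4); G = 7.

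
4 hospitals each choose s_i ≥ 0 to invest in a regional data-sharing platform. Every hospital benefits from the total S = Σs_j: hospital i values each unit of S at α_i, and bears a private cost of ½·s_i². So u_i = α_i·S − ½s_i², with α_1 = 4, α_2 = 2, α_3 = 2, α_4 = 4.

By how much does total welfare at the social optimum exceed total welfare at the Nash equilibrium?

164

Hospital i's FOC: ∂u_i/∂s_i = α_i − s_i = 0, so s_i* = α_i.
NE contributions = (4, 2, 2, 4); S = 12.
W^NE = (Σα)·S − ½Σα_i² = 12² − ½·40 = 124.
Planner sets s_i = Σα_j = 12 for every i, so S^SO = 4·12 = 48.
W^SO = (Σα)·S^SO − ½·4·(Σα)² = (4/2)·12² = 288.
Deadweight loss = W^SO − W^NE = 164.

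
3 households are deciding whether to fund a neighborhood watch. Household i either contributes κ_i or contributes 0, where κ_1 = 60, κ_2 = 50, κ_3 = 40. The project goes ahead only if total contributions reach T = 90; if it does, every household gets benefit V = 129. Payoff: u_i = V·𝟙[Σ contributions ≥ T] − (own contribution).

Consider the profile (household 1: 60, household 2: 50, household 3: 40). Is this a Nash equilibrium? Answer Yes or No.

No

Total = 150 ≥ 90: provided.
Household 1 (pledges 60, payoff 69): dropping to 0 → total 90, payoff 129. Profitable deviation.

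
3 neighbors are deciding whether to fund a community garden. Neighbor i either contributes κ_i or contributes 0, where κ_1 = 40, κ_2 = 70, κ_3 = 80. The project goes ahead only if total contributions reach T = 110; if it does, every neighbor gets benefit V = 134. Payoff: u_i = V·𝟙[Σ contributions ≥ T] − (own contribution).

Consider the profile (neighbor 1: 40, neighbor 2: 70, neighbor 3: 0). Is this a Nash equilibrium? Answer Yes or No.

Total = 110 ≥ 110: provided.
Neighbor 1 (pledges 40, payoff 94): dropping to 0 → total 70, payoff 0. No gain.
Neighbor 2 (pledges 70, payoff 64): dropping to 0 → total 40, payoff 0. No gain.
Neighbor 3 (pledges 0, payoff 134): pledging 80 → total 190, payoff 54. No gain.

Yes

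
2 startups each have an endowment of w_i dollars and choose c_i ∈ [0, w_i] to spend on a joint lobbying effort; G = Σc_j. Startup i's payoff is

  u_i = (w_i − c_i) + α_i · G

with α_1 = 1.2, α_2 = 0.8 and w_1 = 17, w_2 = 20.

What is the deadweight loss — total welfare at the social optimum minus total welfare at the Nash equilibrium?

20

∂u_i/∂c_i = α_i − 1, so startup i contributes w_i if α_i > 1, else 0.
α_i > 1 for i ∈ {1}; NE contributions (17, 0), G = 17.
W^NE = Σw_i − G^NE + (Σα_i)·G^NE = 37 + 1·17 = 54.
Planner: ∂(Σu_j)/∂c_i = Σα_j − 1 = 1 > 0, so everyone contributes w_i; G^SO = 37, W^SO = 37 + 1·37 = 74.
Deadweight loss = 20.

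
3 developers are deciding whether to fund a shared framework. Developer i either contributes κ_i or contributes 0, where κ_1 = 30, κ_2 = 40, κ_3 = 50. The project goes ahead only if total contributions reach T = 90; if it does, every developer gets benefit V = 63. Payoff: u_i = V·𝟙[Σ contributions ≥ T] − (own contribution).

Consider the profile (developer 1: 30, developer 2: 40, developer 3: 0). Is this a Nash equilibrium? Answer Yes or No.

Total = 70 < 90: not provided.
Developer 1 (pledges 30, payoff -30): dropping to 0 → total 40, payoff 0. Profitable deviation.

No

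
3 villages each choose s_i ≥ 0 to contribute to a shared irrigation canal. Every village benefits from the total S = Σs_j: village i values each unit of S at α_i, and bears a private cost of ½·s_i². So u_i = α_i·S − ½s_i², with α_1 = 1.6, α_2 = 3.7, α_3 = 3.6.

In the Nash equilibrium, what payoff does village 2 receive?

Village i's FOC: ∂u_i/∂s_i = α_i − s_i = 0, so s_i* = α_i.
NE contributions = (1.6, 3.7, 3.6); S = 8.9.
u_2 = α_2·S − ½·(s_2)² = 3.7·8.9 − ½·3.7² = 26.085.

26.085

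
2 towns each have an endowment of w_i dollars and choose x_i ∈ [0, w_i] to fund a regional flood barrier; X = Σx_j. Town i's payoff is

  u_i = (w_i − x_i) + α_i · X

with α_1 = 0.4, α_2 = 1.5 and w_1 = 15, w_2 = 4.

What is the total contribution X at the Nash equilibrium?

4

∂u_i/∂x_i = α_i − 1, so town i contributes w_i if α_i > 1, else 0.
α_i > 1 for i ∈ {2}; NE contributions (0, 4), X = 4.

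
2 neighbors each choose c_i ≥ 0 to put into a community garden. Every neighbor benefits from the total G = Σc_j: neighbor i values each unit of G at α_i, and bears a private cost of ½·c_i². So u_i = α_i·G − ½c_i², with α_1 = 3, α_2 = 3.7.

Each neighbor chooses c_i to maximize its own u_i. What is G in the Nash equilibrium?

6.7

Neighbor i's FOC: ∂u_i/∂c_i = α_i − c_i = 0, so c_i* = α_i.
NE contributions = (3, 3.7); G = 6.7.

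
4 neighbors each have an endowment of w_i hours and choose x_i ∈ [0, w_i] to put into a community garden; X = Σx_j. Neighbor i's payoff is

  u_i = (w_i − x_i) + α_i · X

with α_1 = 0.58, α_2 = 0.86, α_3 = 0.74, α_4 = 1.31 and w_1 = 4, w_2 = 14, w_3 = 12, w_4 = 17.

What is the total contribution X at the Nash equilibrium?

17

∂u_i/∂x_i = α_i − 1, so neighbor i contributes w_i if α_i > 1, else 0.
α_i > 1 for i ∈ {4}; NE contributions (0, 0, 0, 17), X = 17.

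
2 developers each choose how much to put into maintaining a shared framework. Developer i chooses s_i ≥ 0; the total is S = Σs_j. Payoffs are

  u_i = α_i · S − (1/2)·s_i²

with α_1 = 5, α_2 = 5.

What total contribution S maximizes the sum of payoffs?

Planner FOC: ∂(Σu_j)/∂s_i = (Σα_j) − s_i = 0, so s_i^SO = Σα_j = 10 for every i; S^SO = 20.

20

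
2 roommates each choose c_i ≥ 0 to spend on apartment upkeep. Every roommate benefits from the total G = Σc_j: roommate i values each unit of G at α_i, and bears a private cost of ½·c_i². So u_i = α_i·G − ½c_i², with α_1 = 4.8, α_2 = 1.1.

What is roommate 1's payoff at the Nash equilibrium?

16.8

Roommate i's FOC: ∂u_i/∂c_i = α_i − c_i = 0, so c_i* = α_i.
NE contributions = (4.8, 1.1); G = 5.9.
u_1 = α_1·G − ½·(c_1)² = 4.8·5.9 − ½·4.8² = 16.8.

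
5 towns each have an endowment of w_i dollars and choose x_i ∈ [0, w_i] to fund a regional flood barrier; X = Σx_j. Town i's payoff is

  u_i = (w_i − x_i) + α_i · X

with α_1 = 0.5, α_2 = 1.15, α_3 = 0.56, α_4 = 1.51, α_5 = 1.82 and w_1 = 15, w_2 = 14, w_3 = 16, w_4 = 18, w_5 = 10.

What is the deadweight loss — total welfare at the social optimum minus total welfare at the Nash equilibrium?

140.74

∂u_i/∂x_i = α_i − 1, so town i contributes w_i if α_i > 1, else 0.
α_i > 1 for i ∈ {2, 4, 5}; NE contributions (0, 14, 0, 18, 10), X = 42.
W^NE = Σw_i − X^NE + (Σα_i)·X^NE = 73 + 4.54·42 = 263.68.
Planner: ∂(Σu_j)/∂x_i = Σα_j − 1 = 4.54 > 0, so everyone contributes w_i; X^SO = 73, W^SO = 73 + 4.54·73 = 404.42.
Deadweight loss = 140.74.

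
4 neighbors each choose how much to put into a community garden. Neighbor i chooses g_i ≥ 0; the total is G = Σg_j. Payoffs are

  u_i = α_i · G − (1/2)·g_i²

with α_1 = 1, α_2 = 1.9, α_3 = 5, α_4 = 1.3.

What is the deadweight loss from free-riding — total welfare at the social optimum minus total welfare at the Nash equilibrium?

100.29

Neighbor i's FOC: ∂u_i/∂g_i = α_i − g_i = 0, so g_i* = α_i.
NE contributions = (1, 1.9, 5, 1.3); G = 9.2.
W^NE = (Σα)·G − ½Σα_i² = 9.2² − ½·31.3 = 68.99.
Planner sets g_i = Σα_j = 9.2 for every i, so G^SO = 4·9.2 = 36.8.
W^SO = (Σα)·G^SO − ½·4·(Σα)² = (4/2)·9.2² = 169.28.
Deadweight loss = W^SO − W^NE = 100.29.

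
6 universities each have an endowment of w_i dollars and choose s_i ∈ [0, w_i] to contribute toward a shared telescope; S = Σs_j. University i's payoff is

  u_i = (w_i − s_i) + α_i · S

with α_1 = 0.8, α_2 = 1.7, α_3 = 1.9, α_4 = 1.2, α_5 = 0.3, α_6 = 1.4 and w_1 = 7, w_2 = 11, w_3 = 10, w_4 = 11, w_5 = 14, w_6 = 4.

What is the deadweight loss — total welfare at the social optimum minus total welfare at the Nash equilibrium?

∂u_i/∂s_i = α_i − 1, so university i contributes w_i if α_i > 1, else 0.
α_i > 1 for i ∈ {2, 3, 4, 6}; NE contributions (0, 11, 10, 11, 0, 4), S = 36.
W^NE = Σw_i − S^NE + (Σα_i)·S^NE = 57 + 6.3·36 = 283.8.
Planner: ∂(Σu_j)/∂s_i = Σα_j − 1 = 6.3 > 0, so everyone contributes w_i; S^SO = 57, W^SO = 57 + 6.3·57 = 416.1.
Deadweight loss = 132.3.

132.3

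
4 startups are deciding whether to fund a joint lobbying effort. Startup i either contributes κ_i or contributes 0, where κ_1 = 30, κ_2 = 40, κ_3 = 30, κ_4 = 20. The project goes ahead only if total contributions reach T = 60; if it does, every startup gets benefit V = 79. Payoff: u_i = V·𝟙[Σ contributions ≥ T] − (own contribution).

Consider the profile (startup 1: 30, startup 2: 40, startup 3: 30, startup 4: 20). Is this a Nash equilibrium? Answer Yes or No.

Total = 120 ≥ 60: provided.
Startup 1 (pledges 30, payoff 49): dropping to 0 → total 90, payoff 79. Profitable deviation.

No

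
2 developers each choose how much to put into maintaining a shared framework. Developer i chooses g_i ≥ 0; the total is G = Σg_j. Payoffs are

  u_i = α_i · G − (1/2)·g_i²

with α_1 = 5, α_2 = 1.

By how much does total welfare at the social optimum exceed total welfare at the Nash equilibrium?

Developer i's FOC: ∂u_i/∂g_i = α_i − g_i = 0, so g_i* = α_i.
NE contributions = (5, 1); G = 6.
W^NE = (Σα)·G − ½Σα_i² = 6² − ½·26 = 23.
Planner sets g_i = Σα_j = 6 for every i, so G^SO = 2·6 = 12.
W^SO = (Σα)·G^SO − ½·2·(Σα)² = (2/2)·6² = 36.
Deadweight loss = W^SO − W^NE = 13.

13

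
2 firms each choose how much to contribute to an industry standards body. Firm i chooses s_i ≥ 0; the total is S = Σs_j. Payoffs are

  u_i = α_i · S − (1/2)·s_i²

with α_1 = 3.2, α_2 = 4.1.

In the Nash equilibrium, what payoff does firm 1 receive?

18.24

Firm i's FOC: ∂u_i/∂s_i = α_i − s_i = 0, so s_i* = α_i.
NE contributions = (3.2, 4.1); S = 7.3.
u_1 = α_1·S − ½·(s_1)² = 3.2·7.3 − ½·3.2² = 18.24.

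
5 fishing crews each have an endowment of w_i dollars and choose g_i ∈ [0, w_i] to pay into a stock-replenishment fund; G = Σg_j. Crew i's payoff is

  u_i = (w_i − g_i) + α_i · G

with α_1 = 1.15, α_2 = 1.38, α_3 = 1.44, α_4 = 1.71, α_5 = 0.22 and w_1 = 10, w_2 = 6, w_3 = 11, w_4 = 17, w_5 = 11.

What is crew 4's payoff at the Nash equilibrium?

75.24

∂u_i/∂g_i = α_i − 1, so crew i contributes w_i if α_i > 1, else 0.
α_i > 1 for i ∈ {1, 2, 3, 4}; NE contributions (10, 6, 11, 17, 0), G = 44.
u_4 = (17 − 17) + 1.71·44 = 75.24.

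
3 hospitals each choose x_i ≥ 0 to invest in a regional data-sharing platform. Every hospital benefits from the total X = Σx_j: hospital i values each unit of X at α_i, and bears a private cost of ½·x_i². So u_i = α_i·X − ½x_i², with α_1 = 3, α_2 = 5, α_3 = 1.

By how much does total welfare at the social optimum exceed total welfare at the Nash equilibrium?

58

Hospital i's FOC: ∂u_i/∂x_i = α_i − x_i = 0, so x_i* = α_i.
NE contributions = (3, 5, 1); X = 9.
W^NE = (Σα)·X − ½Σα_i² = 9² − ½·35 = 63.5.
Planner sets x_i = Σα_j = 9 for every i, so X^SO = 3·9 = 27.
W^SO = (Σα)·X^SO − ½·3·(Σα)² = (3/2)·9² = 121.5.
Deadweight loss = W^SO − W^NE = 58.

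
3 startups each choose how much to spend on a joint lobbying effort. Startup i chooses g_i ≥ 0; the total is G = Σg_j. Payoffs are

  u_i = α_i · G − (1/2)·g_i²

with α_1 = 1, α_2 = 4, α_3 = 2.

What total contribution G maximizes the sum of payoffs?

21

Planner FOC: ∂(Σu_j)/∂g_i = (Σα_j) − g_i = 0, so g_i^SO = Σα_j = 7 for every i; G^SO = 21.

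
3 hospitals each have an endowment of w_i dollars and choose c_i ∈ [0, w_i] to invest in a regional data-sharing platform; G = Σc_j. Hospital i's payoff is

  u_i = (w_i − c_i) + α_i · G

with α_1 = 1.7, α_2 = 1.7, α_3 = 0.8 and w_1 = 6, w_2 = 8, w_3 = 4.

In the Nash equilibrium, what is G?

14

∂u_i/∂c_i = α_i − 1, so hospital i contributes w_i if α_i > 1, else 0.
α_i > 1 for i ∈ {1, 2}; NE contributions (6, 8, 0), G = 14.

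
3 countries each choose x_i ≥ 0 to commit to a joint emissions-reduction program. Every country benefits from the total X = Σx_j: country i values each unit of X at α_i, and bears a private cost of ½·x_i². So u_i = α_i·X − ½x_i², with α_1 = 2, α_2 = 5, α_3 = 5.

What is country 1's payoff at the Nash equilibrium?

Country i's FOC: ∂u_i/∂x_i = α_i − x_i = 0, so x_i* = α_i.
NE contributions = (2, 5, 5); X = 12.
u_1 = α_1·X − ½·(x_1)² = 2·12 − ½·2² = 22.

22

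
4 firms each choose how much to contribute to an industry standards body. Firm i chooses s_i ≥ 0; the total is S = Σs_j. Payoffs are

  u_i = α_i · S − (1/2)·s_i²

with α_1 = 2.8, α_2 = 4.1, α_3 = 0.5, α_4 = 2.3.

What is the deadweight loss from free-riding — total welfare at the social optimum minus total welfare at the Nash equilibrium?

Firm i's FOC: ∂u_i/∂s_i = α_i − s_i = 0, so s_i* = α_i.
NE contributions = (2.8, 4.1, 0.5, 2.3); S = 9.7.
W^NE = (Σα)·S − ½Σα_i² = 9.7² − ½·30.19 = 78.995.
Planner sets s_i = Σα_j = 9.7 for every i, so S^SO = 4·9.7 = 38.8.
W^SO = (Σα)·S^SO − ½·4·(Σα)² = (4/2)·9.7² = 188.18.
Deadweight loss = W^SO − W^NE = 109.185.

109.185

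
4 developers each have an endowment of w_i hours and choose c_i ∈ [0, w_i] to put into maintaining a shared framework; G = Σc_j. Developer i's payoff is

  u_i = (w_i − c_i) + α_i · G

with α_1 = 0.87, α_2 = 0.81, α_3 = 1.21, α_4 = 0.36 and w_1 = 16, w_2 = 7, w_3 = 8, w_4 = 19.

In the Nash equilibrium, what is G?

8

∂u_i/∂c_i = α_i − 1, so developer i contributes w_i if α_i > 1, else 0.
α_i > 1 for i ∈ {3}; NE contributions (0, 0, 8, 0), G = 8.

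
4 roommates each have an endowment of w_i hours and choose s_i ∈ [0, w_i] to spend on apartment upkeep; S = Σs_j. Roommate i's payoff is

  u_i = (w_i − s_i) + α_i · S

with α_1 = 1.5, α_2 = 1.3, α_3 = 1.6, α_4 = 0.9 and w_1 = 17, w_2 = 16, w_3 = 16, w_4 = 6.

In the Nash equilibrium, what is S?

∂u_i/∂s_i = α_i − 1, so roommate i contributes w_i if α_i > 1, else 0.
α_i > 1 for i ∈ {1, 2, 3}; NE contributions (17, 16, 16, 0), S = 49.

49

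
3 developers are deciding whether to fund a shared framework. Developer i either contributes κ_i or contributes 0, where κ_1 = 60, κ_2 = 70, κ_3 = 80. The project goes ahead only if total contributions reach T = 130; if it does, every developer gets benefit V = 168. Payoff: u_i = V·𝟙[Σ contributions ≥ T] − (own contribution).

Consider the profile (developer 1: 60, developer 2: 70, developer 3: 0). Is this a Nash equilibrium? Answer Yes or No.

Total = 130 ≥ 130: provided.
Developer 1 (pledges 60, payoff 108): dropping to 0 → total 70, payoff 0. No gain.
Developer 2 (pledges 70, payoff 98): dropping to 0 → total 60, payoff 0. No gain.
Developer 3 (pledges 0, payoff 168): pledging 80 → total 210, payoff 88. No gain.

Yes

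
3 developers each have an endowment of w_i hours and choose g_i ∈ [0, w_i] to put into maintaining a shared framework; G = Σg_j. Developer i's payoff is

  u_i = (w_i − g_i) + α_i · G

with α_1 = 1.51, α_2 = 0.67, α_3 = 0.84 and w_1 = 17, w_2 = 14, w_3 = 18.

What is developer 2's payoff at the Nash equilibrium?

25.39

∂u_i/∂g_i = α_i − 1, so developer i contributes w_i if α_i > 1, else 0.
α_i > 1 for i ∈ {1}; NE contributions (17, 0, 0), G = 17.
u_2 = (14 − 0) + 0.67·17 = 25.39.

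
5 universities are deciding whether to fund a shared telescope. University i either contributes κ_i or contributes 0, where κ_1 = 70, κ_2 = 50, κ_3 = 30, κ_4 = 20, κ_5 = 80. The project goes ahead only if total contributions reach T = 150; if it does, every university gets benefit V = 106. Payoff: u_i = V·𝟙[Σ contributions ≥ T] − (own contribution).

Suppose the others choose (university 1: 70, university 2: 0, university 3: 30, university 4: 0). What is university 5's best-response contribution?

Others' total = 100. Contributing 80 brings total to 180 ≥ 150: gain V − κ_5 = 26.
Best response: 80.

80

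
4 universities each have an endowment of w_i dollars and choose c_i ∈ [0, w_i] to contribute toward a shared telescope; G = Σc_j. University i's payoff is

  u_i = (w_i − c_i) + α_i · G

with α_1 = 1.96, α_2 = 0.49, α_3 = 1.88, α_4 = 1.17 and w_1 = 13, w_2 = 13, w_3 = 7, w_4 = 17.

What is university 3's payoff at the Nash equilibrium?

∂u_i/∂c_i = α_i − 1, so university i contributes w_i if α_i > 1, else 0.
α_i > 1 for i ∈ {1, 3, 4}; NE contributions (13, 0, 7, 17), G = 37.
u_3 = (7 − 7) + 1.88·37 = 69.56.

69.56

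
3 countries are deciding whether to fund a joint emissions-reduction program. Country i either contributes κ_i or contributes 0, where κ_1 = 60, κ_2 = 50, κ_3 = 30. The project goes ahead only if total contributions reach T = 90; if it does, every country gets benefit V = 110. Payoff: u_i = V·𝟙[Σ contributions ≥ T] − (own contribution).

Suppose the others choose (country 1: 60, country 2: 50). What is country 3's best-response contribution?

Others' total = 110 ≥ 90; contributing adds cost 30 for no extra benefit.
Best response: 0.

0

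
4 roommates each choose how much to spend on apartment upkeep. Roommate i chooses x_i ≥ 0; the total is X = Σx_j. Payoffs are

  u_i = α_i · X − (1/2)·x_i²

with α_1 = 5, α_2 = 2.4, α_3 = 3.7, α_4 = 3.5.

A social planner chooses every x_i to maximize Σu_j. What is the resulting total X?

58.4

Planner FOC: ∂(Σu_j)/∂x_i = (Σα_j) − x_i = 0, so x_i^SO = Σα_j = 14.6 for every i; X^SO = 58.4.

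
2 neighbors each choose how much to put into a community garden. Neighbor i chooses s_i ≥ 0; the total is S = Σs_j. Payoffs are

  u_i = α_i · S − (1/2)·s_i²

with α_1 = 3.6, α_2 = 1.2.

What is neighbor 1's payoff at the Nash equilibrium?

10.8

Neighbor i's FOC: ∂u_i/∂s_i = α_i − s_i = 0, so s_i* = α_i.
NE contributions = (3.6, 1.2); S = 4.8.
u_1 = α_1·S − ½·(s_1)² = 3.6·4.8 − ½·3.6² = 10.8.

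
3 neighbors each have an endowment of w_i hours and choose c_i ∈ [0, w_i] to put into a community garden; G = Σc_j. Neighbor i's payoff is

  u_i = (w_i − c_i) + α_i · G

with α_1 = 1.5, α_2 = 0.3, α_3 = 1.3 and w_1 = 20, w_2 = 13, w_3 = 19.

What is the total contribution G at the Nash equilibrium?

39

∂u_i/∂c_i = α_i − 1, so neighbor i contributes w_i if α_i > 1, else 0.
α_i > 1 for i ∈ {1, 3}; NE contributions (20, 0, 19), G = 39.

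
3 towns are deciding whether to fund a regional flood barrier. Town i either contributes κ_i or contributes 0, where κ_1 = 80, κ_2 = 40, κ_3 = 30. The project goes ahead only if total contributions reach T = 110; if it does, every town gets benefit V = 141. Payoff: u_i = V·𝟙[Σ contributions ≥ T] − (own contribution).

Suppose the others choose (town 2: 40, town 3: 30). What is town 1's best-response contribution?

80

Others' total = 70. Contributing 80 brings total to 150 ≥ 110: gain V − κ_1 = 61.
Best response: 80.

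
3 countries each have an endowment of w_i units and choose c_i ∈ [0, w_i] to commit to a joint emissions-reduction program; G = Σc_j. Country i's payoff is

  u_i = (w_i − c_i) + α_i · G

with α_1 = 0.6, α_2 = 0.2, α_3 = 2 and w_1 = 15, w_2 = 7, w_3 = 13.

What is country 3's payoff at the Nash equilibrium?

26

∂u_i/∂c_i = α_i − 1, so country i contributes w_i if α_i > 1, else 0.
α_i > 1 for i ∈ {3}; NE contributions (0, 0, 13), G = 13.
u_3 = (13 − 13) + 2·13 = 26.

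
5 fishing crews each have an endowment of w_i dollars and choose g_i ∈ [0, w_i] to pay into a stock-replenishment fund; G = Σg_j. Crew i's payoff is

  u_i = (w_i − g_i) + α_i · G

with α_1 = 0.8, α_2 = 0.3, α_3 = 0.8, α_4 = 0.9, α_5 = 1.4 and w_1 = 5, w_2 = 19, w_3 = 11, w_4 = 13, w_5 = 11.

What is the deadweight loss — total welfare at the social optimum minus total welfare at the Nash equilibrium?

153.6

∂u_i/∂g_i = α_i − 1, so crew i contributes w_i if α_i > 1, else 0.
α_i > 1 for i ∈ {5}; NE contributions (0, 0, 0, 0, 11), G = 11.
W^NE = Σw_i − G^NE + (Σα_i)·G^NE = 59 + 3.2·11 = 94.2.
Planner: ∂(Σu_j)/∂g_i = Σα_j − 1 = 3.2 > 0, so everyone contributes w_i; G^SO = 59, W^SO = 59 + 3.2·59 = 247.8.
Deadweight loss = 153.6.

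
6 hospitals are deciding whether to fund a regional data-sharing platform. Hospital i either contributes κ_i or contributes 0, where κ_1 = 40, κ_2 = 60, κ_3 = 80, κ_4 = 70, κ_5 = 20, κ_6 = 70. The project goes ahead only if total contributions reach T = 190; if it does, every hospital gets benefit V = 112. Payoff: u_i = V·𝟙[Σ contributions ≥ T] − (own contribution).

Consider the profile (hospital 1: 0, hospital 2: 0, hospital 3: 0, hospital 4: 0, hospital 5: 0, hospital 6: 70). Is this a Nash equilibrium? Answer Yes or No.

Total = 70 < 190: not provided.
Hospital 1 (pledges 0, payoff 0): pledging 40 → total 110, payoff -40. No gain.
Hospital 2 (pledges 0, payoff 0): pledging 60 → total 130, payoff -60. No gain.
Hospital 3 (pledges 0, payoff 0): pledging 80 → total 150, payoff -80. No gain.
Hospital 4 (pledges 0, payoff 0): pledging 70 → total 140, payoff -70. No gain.
Hospital 5 (pledges 0, payoff 0): pledging 20 → total 90, payoff -20. No gain.
Hospital 6 (pledges 70, payoff -70): dropping to 0 → total 0, payoff 0. Profitable deviation.

No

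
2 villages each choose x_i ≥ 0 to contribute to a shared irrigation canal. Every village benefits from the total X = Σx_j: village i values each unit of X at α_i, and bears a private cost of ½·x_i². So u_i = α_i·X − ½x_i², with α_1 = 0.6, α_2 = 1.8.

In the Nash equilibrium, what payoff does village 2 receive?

2.7

Village i's FOC: ∂u_i/∂x_i = α_i − x_i = 0, so x_i* = α_i.
NE contributions = (0.6, 1.8); X = 2.4.
u_2 = α_2·X − ½·(x_2)² = 1.8·2.4 − ½·1.8² = 2.7.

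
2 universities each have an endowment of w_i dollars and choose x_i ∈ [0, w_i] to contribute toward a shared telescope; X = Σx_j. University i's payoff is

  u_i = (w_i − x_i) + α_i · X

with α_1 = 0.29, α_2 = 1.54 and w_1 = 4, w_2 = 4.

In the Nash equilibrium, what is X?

∂u_i/∂x_i = α_i − 1, so university i contributes w_i if α_i > 1, else 0.
α_i > 1 for i ∈ {2}; NE contributions (0, 4), X = 4.

4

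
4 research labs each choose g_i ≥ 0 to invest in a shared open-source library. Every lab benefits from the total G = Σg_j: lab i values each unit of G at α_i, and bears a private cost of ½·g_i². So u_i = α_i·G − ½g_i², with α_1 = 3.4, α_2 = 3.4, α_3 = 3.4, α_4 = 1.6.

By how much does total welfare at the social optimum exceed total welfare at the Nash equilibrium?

Lab i's FOC: ∂u_i/∂g_i = α_i − g_i = 0, so g_i* = α_i.
NE contributions = (3.4, 3.4, 3.4, 1.6); G = 11.8.
W^NE = (Σα)·G − ½Σα_i² = 11.8² − ½·37.24 = 120.62.
Planner sets g_i = Σα_j = 11.8 for every i, so G^SO = 4·11.8 = 47.2.
W^SO = (Σα)·G^SO − ½·4·(Σα)² = (4/2)·11.8² = 278.48.
Deadweight loss = W^SO − W^NE = 157.86.

157.86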